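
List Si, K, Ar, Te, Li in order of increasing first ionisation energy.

Li is in period 2, group 1; Si is in period 3, group 14; Ar is in period 3, group 18; K is in period 4, group 1; Te is in period 5, group 16.
First ionization energy rises across a period (greater Z_eff holds electrons more tightly) and falls down a group (valence electrons are farther from the nucleus).
These span different periods and groups, so the two trends combine.
Li > K: Li sits above K in group 1, so the down-group effect alone puts Li higher.
Si > Li: period and group pull opposite ways; the across-period shift dominates (786 vs 520 kJ/mol).
Te > Si: the two effects oppose for this pair; the across-period effect wins (869 vs 786 kJ/mol).
Ar > Te: relative to Te, both the across-period and down-group shifts push Ar's first ionization energy up.
Tabulated first ionization energy (kJ/mol): Li 520, Si 786, Ar 1521, K 419, Te 869.
So from lowest to highest: K < Li < Si < Te < Ar.

K < Li < Si < Te < Ar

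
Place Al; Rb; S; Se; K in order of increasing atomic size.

S, Se, Al, K, Rb

Al is in period 3, group 13; S is in period 3, group 16; K is in period 4, group 1; Se is in period 4, group 16; Rb is in period 5, group 1.
Across a period the added protons contract the valence shell; down a group each new principal shell makes the atom larger.
Here both period and group differ, so the two effects have to be weighed against each other.
Se > S: Se sits below S in group 16, so the down-group effect alone puts Se larger.
Al > Se: period and group pull opposite ways; the across-period shift dominates (126 vs 116 pm).
K > Al: both effects reinforce here, so K is clearly the larger of the two.
Rb > K: they share group 1; the group trend gives Rb the larger value.
Tabulated atomic radius (pm): Al 126, S 103, K 196, Se 116, Rb 210.
So from smallest to largest: S < Se < Al < K < Rb.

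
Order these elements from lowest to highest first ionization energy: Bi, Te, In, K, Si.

K < In < Bi < Si < Te

First ionization energy rises across a period (greater Z_eff holds electrons more tightly) and falls down a group (valence electrons are farther from the nucleus).
These span different periods and groups, so the two trends combine.
In > K: period and group pull opposite ways; the across-period shift dominates (558 vs 419 kJ/mol).
Bi > In: period and group pull opposite ways; the across-period shift dominates (703 vs 558 kJ/mol).
Si > Bi: period and group pull opposite ways; the down-group shift dominates (786 vs 703 kJ/mol).
Te > Si: period and group pull opposite ways; the across-period shift dominates (869 vs 786 kJ/mol).
Tabulated first ionization energy (kJ/mol): Si 786, K 419, In 558, Te 869, Bi 703.
So from lowest to highest: K < In < Bi < Si < Te.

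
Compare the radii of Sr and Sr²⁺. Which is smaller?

Sr²⁺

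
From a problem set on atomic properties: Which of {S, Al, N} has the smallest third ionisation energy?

IE_3 is the cost of taking one more electron from the +2 cation: S²⁺ still has 4 valence electrons; Al²⁺ still has 1 valence electron; N²⁺ still has 3 valence electrons.
All are still removing valence electrons, so compare the +2 ions as you would atoms: IE_3 generally rises across a period (higher Z_eff) and falls down a group (larger shell), subject to the usual subshell exceptions.
Valence configurations: S²⁺ [Ne]3s²3p², Al²⁺ [Ne]3s¹, N²⁺ [He]2s²2p¹.
Approximate IE_3 values (kJ/mol): S 3357, Al 2745, N 4578.
Overall IE_3 order: Al < S < N.

Al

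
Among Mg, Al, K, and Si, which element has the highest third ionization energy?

IE_3 is the cost of taking one more electron from the +2 cation: Mg²⁺ is the bare [Ne] core; Al²⁺ still has 1 valence electron; K²⁺ is already 1 electron into the core; Si²⁺ still has 2 valence electrons.
Core electrons are held far more tightly than valence electrons, so K and Mg top the IE_3 order.
Valence configurations: Al²⁺ [Ne]3s¹, Si²⁺ [Ne]3s².
Approximate IE_3 values (kJ/mol): Mg 7733, Al 2745, K 4420, Si 3232.
Putting it together, IE_3: Al < Si < K < Mg.

Mg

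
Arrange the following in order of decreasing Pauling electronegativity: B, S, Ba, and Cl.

B is in period 2, group 13; S is in period 3, group 16; Cl is in period 3, group 17; Ba is in period 6, group 2.
Atoms toward the upper right of the periodic table pull bonding electrons most strongly.
These span different periods and groups, so the two trends combine.
B > Ba: relative to Ba, both the across-period and down-group shifts push B's electronegativity up.
S > B: period and group pull opposite ways; the across-period shift dominates (2.58 vs 2.04).
Cl > S: Cl lies to the right of S in period 3, so the across-period effect alone puts Cl higher.
For reference (Pauling): B 2.04, S 2.58, Cl 3.16, Ba 0.89.
So from highest to lowest: Cl > S > B > Ba.

Cl > S > B > Ba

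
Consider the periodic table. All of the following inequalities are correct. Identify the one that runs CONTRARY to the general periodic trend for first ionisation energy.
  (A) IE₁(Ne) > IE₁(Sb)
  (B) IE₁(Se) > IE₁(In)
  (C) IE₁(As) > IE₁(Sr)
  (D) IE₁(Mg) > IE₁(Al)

(D)

The general trend: first ionisation energy increases across a period and decreases down a group.
(A) Ne (period 2, group 18) vs Sb (period 5, group 15): the stated order agrees with the simple trend.
(B) Se (period 4, group 16) vs In (period 5, group 13): the stated order agrees with the simple trend.
(C) As (period 4, group 15) vs Sr (period 5, group 2): the stated order agrees with the simple trend.
(D) Mg (period 3, group 2) vs Al (period 3, group 13): the stated order contradicts the simple trend.
The exception is (D): Al's single 3p electron is easier to remove than one from Mg's filled 3s².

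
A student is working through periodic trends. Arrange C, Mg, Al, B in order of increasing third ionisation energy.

Al, B, C, Mg

Consider each +2 ion: C²⁺ still has 2 valence electrons; Mg²⁺ is the bare [Ne] core; Al²⁺ still has 1 valence electron; B²⁺ still has 1 valence electron.
Breaking into a closed-shell core is much more expensive than removing a leftover valence electron — Mg has the largest IE_3 here.
Valence configurations: C²⁺ [He]2s², Al²⁺ [Ne]3s¹, B²⁺ [He]2s¹.
The numbers (kJ/mol): C 4620, Mg 7733, Al 2745, B 3660.
Putting it together, IE_3: Al < B < C < Mg.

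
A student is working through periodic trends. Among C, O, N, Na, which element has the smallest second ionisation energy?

C

IE_2 is the cost of taking one more electron from the +1 cation: C⁺ still has 3 valence electrons; O⁺ still has 5 valence electrons; N⁺ still has 4 valence electrons; Na⁺ is the bare [Ne] core.
Core electrons are held far more tightly than valence electrons, so Na tops the IE_2 order.
Valence configurations: C⁺ [He]2s²2p¹, O⁺ [He]2s²2p³, N⁺ [He]2s²2p².
Tabulated IE_2 (kJ/mol): C 2353, O 3388, N 2856, Na 4562.
Overall IE_2 order: C < N < O < Na.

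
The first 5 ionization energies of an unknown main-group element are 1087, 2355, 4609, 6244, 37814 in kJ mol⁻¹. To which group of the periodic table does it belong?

Look for the largest jump between consecutive ionization energies: IE5/IE4 ≈ 6.1, far larger than any earlier ratio.
That jump marks the point where a core electron is being removed. So the atom has 4 valence electrons.
A main-group element with 4 valence electrons is in group 14.

Group 14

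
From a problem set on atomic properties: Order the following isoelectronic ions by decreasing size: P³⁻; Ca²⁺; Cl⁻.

All of these have 18 electrons, so size is governed by nuclear charge alone: the more protons, the stronger the pull on the same electron cloud, and the smaller the ion.
Nuclear charges: Ca²⁺ (Z=20), Cl⁻ (Z=17), P³⁻ (Z=15).
Largest to smallest: P³⁻ > Cl⁻ > Ca²⁺.

P³⁻ > Cl⁻ > Ca²⁺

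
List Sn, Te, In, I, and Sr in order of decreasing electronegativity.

I > Te > Sn > In > Sr

EN rises left→right (higher Z_eff, smaller atoms) and falls top→bottom (larger, more shielded atoms).
All lie in period 5, so electronegativity increases left to right.
So from highest to lowest: I > Te > Sn > In > Sr.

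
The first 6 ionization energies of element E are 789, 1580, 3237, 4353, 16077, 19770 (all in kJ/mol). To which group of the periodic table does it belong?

Group 14

Look for the largest jump between consecutive ionization energies: IE5/IE4 ≈ 3.7, far larger than any earlier ratio.
That jump marks the point where a core electron is being removed. So the atom has 4 valence electrons.
A main-group element with 4 valence electrons is in group 14.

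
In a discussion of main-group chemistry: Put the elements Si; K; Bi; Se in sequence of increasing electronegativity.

K, Si, Bi, Se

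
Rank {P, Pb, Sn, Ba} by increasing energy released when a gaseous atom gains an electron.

P is in period 3, group 15; Sn is in period 5, group 14; Ba is in period 6, group 2; Pb is in period 6, group 14.
Atoms with high Z_eff and room in the valence shell (especially the halogens) have the most exothermic electron affinities.
Neither a single period nor a single group — weigh both effects.
Pb > Ba: both are in period 6; the period trend gives Pb the larger value.
P > Pb: relative to Pb, both the across-period and down-group shifts push P's electron affinity up.
Sn > P: this pair runs against the simple trend — see the exception note.
Note the exception: Sn has a higher electron affinity than P, contrary to the simple trend — adding an electron to P's half-filled np³ subshell costs electron-pairing energy.
Approximate values (kJ/mol): P 72, Sn 107, Ba 14, Pb 35.
So from lowest to highest: Ba < Pb < P < Sn.

Ba < Pb < P < Sn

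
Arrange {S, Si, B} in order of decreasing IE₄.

IE_4 is the cost of taking one more electron from the +3 cation: S³⁺ still has 3 valence electrons; Si³⁺ still has 1 valence electron; B³⁺ is the bare [He] core.
Breaking into a closed-shell core is much more expensive than removing a leftover valence electron — B has the largest IE_4 here.
Valence configurations: S³⁺ [Ne]3s²3p¹, Si³⁺ [Ne]3s¹.
Approximate IE_4 values (kJ/mol): S 4556, Si 4356, B 25026.
Overall IE_4 order: Si < S < B.

B > S > Si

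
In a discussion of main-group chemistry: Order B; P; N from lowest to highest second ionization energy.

P < B < N

IE_2 is the cost of taking one more electron from the +1 cation: B⁺ still has 2 valence electrons; P⁺ still has 4 valence electrons; N⁺ still has 4 valence electrons.
All are still removing valence electrons, so compare the +1 ions as you would atoms: IE_2 generally rises across a period (higher Z_eff) and falls down a group (larger shell), subject to the usual subshell exceptions.
Valence configurations: B⁺ [He]2s², P⁺ [Ne]3s²3p², N⁺ [He]2s²2p².
Tabulated IE_2 (kJ/mol): B 2427, P 1907, N 2856.
Overall IE_2 order: P < B < N.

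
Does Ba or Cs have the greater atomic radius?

Cs

Across a period the added protons contract the valence shell; down a group each new principal shell makes the atom larger.
All lie in period 6, so atomic radius increases right to left.
So Cs has the greater atomic radius (Cs > Ba).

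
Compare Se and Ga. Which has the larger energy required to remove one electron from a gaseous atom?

Ga is in period 4, group 13; Se is in period 4, group 16.
IE₁ increases left→right with effective nuclear charge and decreases top→bottom as the valence shell moves farther out.
All lie in period 4, so first ionization energy increases left to right.
So Se has the larger energy required to remove one electron from a gaseous atom (Se > Ga).

Se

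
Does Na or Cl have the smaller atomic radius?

Cl

Atomic radius shrinks across a period as nuclear charge pulls the same shell inward, and grows down a group as new shells are added.
All lie in period 3, so atomic radius increases right to left.
So Cl has the smaller atomic radius (Cl < Na).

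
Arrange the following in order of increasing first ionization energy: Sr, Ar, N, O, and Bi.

Sr < Bi < O < N < Ar

N is in period 2, group 15; O is in period 2, group 16; Ar is in period 3, group 18; Sr is in period 5, group 2; Bi is in period 6, group 15.
First ionization energy rises across a period (greater Z_eff holds electrons more tightly) and falls down a group (valence electrons are farther from the nucleus).
These span different periods and groups, so the two trends combine.
Bi > Sr: the two effects oppose for this pair; the across-period effect wins (703 vs 550 kJ/mol).
O > Bi: relative to Bi, both the across-period and down-group shifts push O's first ionization energy up.
N > O: this pair runs against the simple trend — see the exception note.
Ar > N: period and group pull opposite ways; the across-period shift dominates (1521 vs 1402 kJ/mol).
Note the exception: N has a higher first ionization energy than O, contrary to the simple trend — pairing an electron in O's 2p⁴ costs repulsion energy, so O ionizes more easily than half-filled N (2p³).
Tabulated first ionization energy (kJ/mol): N 1402, O 1314, Ar 1521, Sr 550, Bi 703.
So from lowest to highest: Sr < Bi < O < N < Ar.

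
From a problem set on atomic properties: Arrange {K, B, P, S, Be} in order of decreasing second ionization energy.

After 1 electron has been removed, what remains? K⁺ is the bare [Ar] core; B⁺ still has 2 valence electrons; P⁺ still has 4 valence electrons; S⁺ still has 5 valence electrons; Be⁺ still has 1 valence electron.
Pulling an electron out of a noble-gas core costs far more than removing a remaining valence electron, so K sits at the high end of IE_2.
Valence configurations: B⁺ [He]2s², P⁺ [Ne]3s²3p², S⁺ [Ne]3s²3p³, Be⁺ [He]2s¹.
Approximate IE_2 values (kJ/mol): K 3052, B 2427, P 1907, S 2252, Be 1757.
Hence IE_2: Be < P < S < B < K.

K > B > S > P > Be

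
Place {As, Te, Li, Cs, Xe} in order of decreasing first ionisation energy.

Xe > As > Te > Li > Cs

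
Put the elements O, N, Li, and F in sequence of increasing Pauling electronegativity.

Electronegativity increases across a period and decreases down a group, tracking effective nuclear charge and atomic size.
All lie in period 2, so electronegativity increases left to right.
So from lowest to highest: Li < N < O < F.

Li < N < O < F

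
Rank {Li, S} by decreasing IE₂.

Li > S

Consider each +1 ion: Li⁺ is the bare [He] core; S⁺ still has 5 valence electrons.
Core electrons are held far more tightly than valence electrons, so Li tops the IE_2 order.
Approximate IE_2 values (kJ/mol): Li 7298, S 2252.
Hence IE_2: S < Li.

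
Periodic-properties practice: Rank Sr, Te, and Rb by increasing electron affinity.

Sr < Rb < Te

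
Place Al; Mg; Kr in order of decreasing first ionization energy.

Removing the outermost electron gets harder across a period and easier down a group.
Here both period and group differ, so the two effects have to be weighed against each other.
Mg > Al: this pair runs against the simple trend — see the exception note.
Kr > Mg: the two effects oppose for this pair; the across-period effect wins (1351 vs 738 kJ/mol).
Note the exception: Mg has a higher first ionization energy than Al, contrary to the simple trend — Al's single 3p electron is easier to remove than one from Mg's filled 3s².
Approximate values (kJ/mol): Mg 738, Al 578, Kr 1351.
So from highest to lowest: Kr > Mg > Al.

Kr, Mg, Al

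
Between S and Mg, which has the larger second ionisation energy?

S

IE_2 is the cost of taking one more electron from the +1 cation: S⁺ still has 5 valence electrons; Mg⁺ still has 1 valence electron.
All are still removing valence electrons, so compare the +1 ions as you would atoms: IE_2 generally rises across a period (higher Z_eff) and falls down a group (larger shell), subject to the usual subshell exceptions.
Valence configurations: S⁺ [Ne]3s²3p³, Mg⁺ [Ne]3s¹.
The numbers (kJ/mol): S 2252, Mg 1451.
Putting it together, IE_2: Mg < S.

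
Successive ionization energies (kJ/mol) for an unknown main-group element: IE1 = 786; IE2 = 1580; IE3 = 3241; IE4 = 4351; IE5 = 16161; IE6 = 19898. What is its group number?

Look for the largest jump between consecutive ionization energies: IE5/IE4 ≈ 3.7, far larger than any earlier ratio.
That jump marks the point where a core electron is being removed. So the atom has 4 valence electrons.
A main-group element with 4 valence electrons is in group 14.

Group 14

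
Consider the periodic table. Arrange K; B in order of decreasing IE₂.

The second ionization energy removes an electron from the +1 ion. For each element: K⁺ is the bare [Ar] core; B⁺ still has 2 valence electrons.
Breaking into a closed-shell core is much more expensive than removing a leftover valence electron — K has the largest IE_2 here.
Approximate IE_2 values (kJ/mol): K 3052, B 2427.
So the second ionization energies run B < K.

K > B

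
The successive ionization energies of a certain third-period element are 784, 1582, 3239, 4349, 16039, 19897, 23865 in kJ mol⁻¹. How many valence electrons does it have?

4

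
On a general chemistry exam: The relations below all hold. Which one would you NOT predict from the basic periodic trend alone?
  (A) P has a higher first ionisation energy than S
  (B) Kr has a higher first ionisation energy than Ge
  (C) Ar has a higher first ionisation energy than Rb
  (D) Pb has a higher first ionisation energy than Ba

(A)

The general trend: first ionisation energy increases across a period and decreases down a group.
(A) P (period 3, group 15) vs S (period 3, group 16): the stated order contradicts the simple trend.
(B) Kr (period 4, group 18) vs Ge (period 4, group 14): the stated order agrees with the simple trend.
(C) Ar (period 3, group 18) vs Rb (period 5, group 1): the stated order agrees with the simple trend.
(D) Pb (period 6, group 14) vs Ba (period 6, group 2): the stated order agrees with the simple trend.
The exception is (A): S (3p⁴) ionizes more easily than half-filled P (3p³) because the paired 3p electron in S is pushed out by e⁻–e⁻ repulsion.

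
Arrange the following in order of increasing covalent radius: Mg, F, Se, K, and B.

F < B < Se < Mg < K

B is in period 2, group 13; F is in period 2, group 17; Mg is in period 3, group 2; K is in period 4, group 1; Se is in period 4, group 16.
Across a period the added protons contract the valence shell; down a group each new principal shell makes the atom larger.
Here both period and group differ, so the two effects have to be weighed against each other.
B > F: both are in period 2; the period trend gives B the larger value.
Se > B: period and group pull opposite ways; the down-group shift dominates (116 vs 85 pm).
Mg > Se: the two effects oppose for this pair; the across-period effect wins (139 vs 116 pm).
K > Mg: both effects reinforce here, so K is clearly the larger of the two.
Approximate values (pm): B 85, F 64, Mg 139, K 196, Se 116.
So from smallest to largest: F < B < Se < Mg < K.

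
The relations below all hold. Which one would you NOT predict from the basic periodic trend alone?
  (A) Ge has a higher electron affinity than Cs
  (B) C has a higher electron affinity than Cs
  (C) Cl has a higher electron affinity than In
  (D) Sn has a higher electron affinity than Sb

(D)

The general trend: electron affinity increases across a period and decreases down a group.
(A) Ge (period 4, group 14) vs Cs (period 6, group 1): the stated order agrees with the simple trend.
(B) C (period 2, group 14) vs Cs (period 6, group 1): the stated order agrees with the simple trend.
(C) Cl (period 3, group 17) vs In (period 5, group 13): the stated order agrees with the simple trend.
(D) Sn (period 5, group 14) vs Sb (period 5, group 15): the stated order contradicts the simple trend.
The exception is (D): adding an electron to Sb's half-filled 5p³ is unfavourable, so Sn has the more exothermic EA.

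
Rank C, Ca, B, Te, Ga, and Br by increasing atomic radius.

C, B, Br, Ga, Te, Ca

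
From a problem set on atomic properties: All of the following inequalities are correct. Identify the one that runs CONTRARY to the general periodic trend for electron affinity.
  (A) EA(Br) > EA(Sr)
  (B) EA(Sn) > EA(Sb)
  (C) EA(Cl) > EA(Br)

(B)

The general trend: electron affinity increases across a period and decreases down a group.
(A) Br (period 4, group 17) vs Sr (period 5, group 2): the stated order agrees with the simple trend.
(B) Sn (period 5, group 14) vs Sb (period 5, group 15): the stated order contradicts the simple trend.
(C) Cl (period 3, group 17) vs Br (period 4, group 17): the stated order agrees with the simple trend.
The exception is (B): adding an electron to Sb's half-filled 5p³ is unfavourable, so Sn has the more exothermic EA.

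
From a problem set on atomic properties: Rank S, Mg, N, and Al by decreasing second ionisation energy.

N, S, Al, Mg

IE_2 is the cost of taking one more electron from the +1 cation: S⁺ still has 5 valence electrons; Mg⁺ still has 1 valence electron; N⁺ still has 4 valence electrons; Al⁺ still has 2 valence electrons.
All are still removing valence electrons, so compare the +1 ions as you would atoms: IE_2 generally rises across a period (higher Z_eff) and falls down a group (larger shell), subject to the usual subshell exceptions.
Valence configurations: S⁺ [Ne]3s²3p³, Mg⁺ [Ne]3s¹, N⁺ [He]2s²2p², Al⁺ [Ne]3s².
The numbers (kJ/mol): S 2252, Mg 1451, N 2856, Al 1817.
Hence IE_2: Mg < Al < S < N.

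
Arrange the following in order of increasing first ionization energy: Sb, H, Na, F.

H is in period 1, group 1; F is in period 2, group 17; Na is in period 3, group 1; Sb is in period 5, group 15.
IE₁ increases left→right with effective nuclear charge and decreases top→bottom as the valence shell moves farther out.
These span different periods and groups, so the two trends combine.
Sb > Na: period and group pull opposite ways; the across-period shift dominates (831 vs 496 kJ/mol).
H > Sb: the two effects oppose for this pair; the down-group effect wins (1312 vs 831 kJ/mol).
F > H: period and group pull opposite ways; the across-period shift dominates (1681 vs 1312 kJ/mol).
Tabulated first ionization energy (kJ/mol): H 1312, F 1681, Na 496, Sb 831.
So from lowest to highest: Na < Sb < H < F.

Na < Sb < H < F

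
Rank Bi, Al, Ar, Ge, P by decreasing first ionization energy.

Al is in period 3, group 13; P is in period 3, group 15; Ar is in period 3, group 18; Ge is in period 4, group 14; Bi is in period 6, group 15.
First ionization energy rises across a period (greater Z_eff holds electrons more tightly) and falls down a group (valence electrons are farther from the nucleus).
Neither a single period nor a single group — weigh both effects.
Bi > Al: period and group pull opposite ways; the across-period shift dominates (703 vs 578 kJ/mol).
Ge > Bi: period and group pull opposite ways; the down-group shift dominates (762 vs 703 kJ/mol).
P > Ge: both effects reinforce here, so P is clearly the higher of the two.
Ar > P: Ar lies to the right of P in period 3, so the across-period effect alone puts Ar higher.
Approximate values (kJ/mol): Al 578, P 1012, Ar 1521, Ge 762, Bi 703.
So from highest to lowest: Ar > P > Ge > Bi > Al.

Ar, P, Ge, Bi, Al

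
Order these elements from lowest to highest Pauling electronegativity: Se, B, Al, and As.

Al, B, As, Se

B is in period 2, group 13; Al is in period 3, group 13; As is in period 4, group 15; Se is in period 4, group 16.
EN rises left→right (higher Z_eff, smaller atoms) and falls top→bottom (larger, more shielded atoms).
Neither a single period nor a single group — weigh both effects.
B > Al: B sits above Al in group 13, so the down-group effect alone puts B higher.
As > B: the two effects oppose for this pair; the across-period effect wins (2.18 vs 2.04).
Se > As: both are in period 4; the period trend gives Se the larger value.
Approximate values (Pauling): B 2.04, Al 1.61, As 2.18, Se 2.55.
So from lowest to highest: Al < B < As < Se.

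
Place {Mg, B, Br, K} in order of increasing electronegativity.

B is in period 2, group 13; Mg is in period 3, group 2; K is in period 4, group 1; Br is in period 4, group 17.
Electronegativity increases across a period and decreases down a group, tracking effective nuclear charge and atomic size.
Neither a single period nor a single group — weigh both effects.
Mg > K: both effects reinforce here, so Mg is clearly the higher of the two.
B > Mg: both effects reinforce here, so B is clearly the higher of the two.
Br > B: period and group pull opposite ways; the across-period shift dominates (2.96 vs 2.04).
For reference (Pauling): B 2.04, Mg 1.31, K 0.82, Br 2.96.
So from lowest to highest: K < Mg < B < Br.

K < Mg < B < Br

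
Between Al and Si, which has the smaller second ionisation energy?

IE_2 is the cost of taking one more electron from the +1 cation: Al⁺ still has 2 valence electrons; Si⁺ still has 3 valence electrons.
All are still removing valence electrons, so compare the +1 ions as you would atoms: IE_2 generally rises across a period (higher Z_eff) and falls down a group (larger shell), subject to the usual subshell exceptions.
Valence configurations: Al⁺ [Ne]3s², Si⁺ [Ne]3s²3p¹.
Si⁺ loses a lone 3p electron whereas Al⁺ must break into a filled 3s² pair, so IE_2(Al) > IE_2(Si) even though Si has the higher nuclear charge.
Approximate IE_2 values (kJ/mol): Al 1817, Si 1577.
Putting it together, IE_2: Si < Al.

Si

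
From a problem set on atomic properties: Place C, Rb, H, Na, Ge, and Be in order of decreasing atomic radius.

Rb > Na > Ge > Be > C > H

H is in period 1, group 1; Be is in period 2, group 2; C is in period 2, group 14; Na is in period 3, group 1; Ge is in period 4, group 14; Rb is in period 5, group 1.
Atomic radius shrinks across a period as nuclear charge pulls the same shell inward, and grows down a group as new shells are added.
Neither a single period nor a single group — weigh both effects.
C > H: period and group pull opposite ways; the down-group shift dominates (75 vs 32 pm).
Be > C: Be lies to the left of C in period 2, so the across-period effect alone puts Be larger.
Ge > Be: the two effects oppose for this pair; the down-group effect wins (121 vs 102 pm).
Na > Ge: the two effects oppose for this pair; the across-period effect wins (155 vs 121 pm).
Rb > Na: they share group 1; the group trend gives Rb the larger value.
Approximate values (pm): H 32, Be 102, C 75, Na 155, Ge 121, Rb 210.
So from largest to smallest: Rb > Na > Ge > Be > C > H.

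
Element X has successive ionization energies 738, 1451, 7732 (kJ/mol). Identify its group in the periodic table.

Group 2

Look for the largest jump between consecutive ionization energies: IE3/IE2 ≈ 5.3, far larger than any earlier ratio.
That jump marks the point where a core electron is being removed. So the atom has 2 valence electrons.
A main-group element with 2 valence electrons is in group 2.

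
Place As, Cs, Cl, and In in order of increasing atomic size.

Cl < As < In < Cs

Cl is in period 3, group 17; As is in period 4, group 15; In is in period 5, group 13; Cs is in period 6, group 1.
Radius decreases left→right (rising Z_eff, same n) and increases top→bottom (higher n).
Here both period and group differ, so the two effects have to be weighed against each other.
As > Cl: relative to Cl, both the across-period and down-group shifts push As's atomic radius up.
In > As: relative to As, both the across-period and down-group shifts push In's atomic radius up.
Cs > In: relative to In, both the across-period and down-group shifts push Cs's atomic radius up.
Approximate values (pm): Cl 99, As 121, In 142, Cs 232.
So from smallest to largest: Cl < As < In < Cs.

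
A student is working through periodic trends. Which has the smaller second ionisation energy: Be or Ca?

Ca

The second ionization energy removes an electron from the +1 ion. For each element: Be⁺ still has 1 valence electron; Ca⁺ still has 1 valence electron.
All are still removing valence electrons, so compare the +1 ions as you would atoms: IE_2 generally rises across a period (higher Z_eff) and falls down a group (larger shell), subject to the usual subshell exceptions.
Valence configurations: Be⁺ [He]2s¹, Ca⁺ [Ar]4s¹.
Approximate IE_2 values (kJ/mol): Be 1757, Ca 1145.
Overall IE_2 order: Ca < Be.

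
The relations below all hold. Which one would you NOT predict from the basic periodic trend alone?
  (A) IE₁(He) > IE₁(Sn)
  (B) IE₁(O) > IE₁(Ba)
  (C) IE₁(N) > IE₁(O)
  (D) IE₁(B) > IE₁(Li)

(C)

The general trend: IE₁ increases across a period and decreases down a group.
(A) He (period 1, group 18) vs Sn (period 5, group 14): the stated order agrees with the simple trend.
(B) O (period 2, group 16) vs Ba (period 6, group 2): the stated order agrees with the simple trend.
(C) N (period 2, group 15) vs O (period 2, group 16): the stated order contradicts the simple trend.
(D) B (period 2, group 13) vs Li (period 2, group 1): the stated order agrees with the simple trend.
The exception is (C): pairing an electron in O's 2p⁴ costs repulsion energy, so O ionizes more easily than half-filled N (2p³).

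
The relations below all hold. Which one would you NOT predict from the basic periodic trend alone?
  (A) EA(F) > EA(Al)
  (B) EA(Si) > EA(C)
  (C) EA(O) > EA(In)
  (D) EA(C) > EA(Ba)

The general trend: electron affinity increases across a period and decreases down a group.
(A) F (period 2, group 17) vs Al (period 3, group 13): the stated order agrees with the simple trend.
(B) Si (period 3, group 14) vs C (period 2, group 14): the stated order contradicts the simple trend.
(C) O (period 2, group 16) vs In (period 5, group 13): the stated order agrees with the simple trend.
(D) C (period 2, group 14) vs Ba (period 6, group 2): the stated order agrees with the simple trend.
The exception is (B): Si's larger, more diffuse 3p orbitals accept an added electron slightly more readily than C's compact 2p.

(B)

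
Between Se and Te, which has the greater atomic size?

Atomic radius shrinks across a period as nuclear charge pulls the same shell inward, and grows down a group as new shells are added.
All are in group 16, so atomic radius increases down the group.
So Te has the greater atomic size (Te > Se).

Te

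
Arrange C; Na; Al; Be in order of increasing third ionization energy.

The third ionization energy removes an electron from the +2 ion. For each element: C²⁺ still has 2 valence electrons; Na²⁺ is already 1 electron into the core; Al²⁺ still has 1 valence electron; Be²⁺ is the bare [He] core.
Core electrons are held far more tightly than valence electrons, so Na and Be top the IE_3 order.
Valence configurations: C²⁺ [He]2s², Al²⁺ [Ne]3s¹.
Approximate IE_3 values (kJ/mol): C 4620, Na 6910, Al 2745, Be 14849.
Hence IE_3: Al < C < Na < Be.

Al < C < Na < Be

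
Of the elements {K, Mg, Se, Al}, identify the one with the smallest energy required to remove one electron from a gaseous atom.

Mg is in period 3, group 2; Al is in period 3, group 13; K is in period 4, group 1; Se is in period 4, group 16.
Across a period the outer electron is held more tightly (higher IE₁); down a group it sits in a higher shell, more shielded, and comes off more easily.
Neither a single period nor a single group — weigh both effects.
Al > K: both effects reinforce here, so Al is clearly the higher of the two.
Mg > Al: this pair runs against the simple trend — see the exception note.
Se > Mg: the two effects oppose for this pair; the across-period effect wins (941 vs 738 kJ/mol).
Note the exception: Mg has a higher first ionization energy than Al, contrary to the simple trend — Al's single 3p electron is easier to remove than one from Mg's filled 3s².
For reference (kJ/mol): Mg 738, Al 578, K 419, Se 941.
The smallest energy required to remove one electron from a gaseous atom among these belongs to K.

K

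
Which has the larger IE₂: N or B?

Consider each +1 ion: N⁺ still has 4 valence electrons; B⁺ still has 2 valence electrons.
All are still removing valence electrons, so compare the +1 ions as you would atoms: IE_2 generally rises across a period (higher Z_eff) and falls down a group (larger shell), subject to the usual subshell exceptions.
Valence configurations: N⁺ [He]2s²2p², B⁺ [He]2s².
Approximate IE_2 values (kJ/mol): N 2856, B 2427.
Hence IE_2: B < N.

N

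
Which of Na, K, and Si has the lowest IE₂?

IE_2 is the cost of taking one more electron from the +1 cation: Na⁺ is the bare [Ne] core; K⁺ is the bare [Ar] core; Si⁺ still has 3 valence electrons.
Breaking into a closed-shell core is much more expensive than removing a leftover valence electron — K and Na have the largest IE_2 here.
Approximate IE_2 values (kJ/mol): Na 4562, K 3052, Si 1577.
Overall IE_2 order: Si < K < Na.

Si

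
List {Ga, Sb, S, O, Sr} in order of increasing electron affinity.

Electron affinity generally becomes more exothermic across a period toward the halogens and less exothermic down a group.
These span different periods and groups, so the two trends combine.
Ga > Sr: both effects reinforce here, so Ga is clearly the higher of the two.
Sb > Ga: the two effects oppose for this pair; the across-period effect wins (103 vs 29 kJ/mol).
O > Sb: both effects reinforce here, so O is clearly the higher of the two.
S > O: this pair runs against the simple trend — see the exception note.
Note the exception: S has a higher electron affinity than O, contrary to the simple trend — the compact 2p subshell of O repels the added electron more than S's larger 3p does.
Tabulated electron affinity (kJ/mol): O 141, S 200, Ga 29, Sr 5, Sb 103.
So from lowest to highest: Sr < Ga < Sb < O < S.

Sr < Ga < Sb < O < S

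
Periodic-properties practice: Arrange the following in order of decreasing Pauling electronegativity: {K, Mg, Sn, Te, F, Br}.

F is in period 2, group 17; Mg is in period 3, group 2; K is in period 4, group 1; Br is in period 4, group 17; Sn is in period 5, group 14; Te is in period 5, group 16.
Electronegativity increases across a period and decreases down a group, tracking effective nuclear charge and atomic size.
Here both period and group differ, so the two effects have to be weighed against each other.
Mg > K: both effects reinforce here, so Mg is clearly the higher of the two.
Sn > Mg: period and group pull opposite ways; the across-period shift dominates (1.96 vs 1.31).
Te > Sn: both are in period 5; the period trend gives Te the larger value.
Br > Te: both effects reinforce here, so Br is clearly the higher of the two.
F > Br: they share group 17; the group trend gives F the larger value.
Tabulated electronegativity (Pauling): F 3.98, Mg 1.31, K 0.82, Br 2.96, Sn 1.96, Te 2.10.
So from highest to lowest: F > Br > Te > Sn > Mg > K.

F, Br, Te, Sn, Mg, K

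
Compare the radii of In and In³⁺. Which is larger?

In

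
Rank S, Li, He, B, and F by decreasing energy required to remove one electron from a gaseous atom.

He, F, S, B, Li

He is in period 1, group 18; Li is in period 2, group 1; B is in period 2, group 13; F is in period 2, group 17; S is in period 3, group 16.
IE₁ increases left→right with effective nuclear charge and decreases top→bottom as the valence shell moves farther out.
These span different periods and groups, so the two trends combine.
B > Li: B lies to the right of Li in period 2, so the across-period effect alone puts B higher.
S > B: the two effects oppose for this pair; the across-period effect wins (1000 vs 801 kJ/mol).
F > S: both effects reinforce here, so F is clearly the higher of the two.
He > F: both effects reinforce here, so He is clearly the higher of the two.
For reference (kJ/mol): He 2372, Li 520, B 801, F 1681, S 1000.
So from highest to lowest: He > F > S > B > Li.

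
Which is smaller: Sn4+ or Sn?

Sn4+

Forming Sn4+ removes 4 electrons from Sn. Fewer electrons for the same nuclear charge means less shielding and a higher Z_eff on the remaining electrons.
A cation is smaller than its parent atom: Sn4+ < Sn.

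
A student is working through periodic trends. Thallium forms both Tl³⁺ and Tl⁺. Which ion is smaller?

Both ions have Z = 81 protons, but Tl³⁺ has lost more electrons, so its remaining electrons feel a larger effective nuclear charge per electron and are pulled in more tightly.
Higher positive charge → smaller ion, so Tl⁺ > Tl³⁺.

Tl³⁺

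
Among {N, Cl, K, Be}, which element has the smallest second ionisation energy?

Be

After 1 electron has been removed, what remains? N⁺ still has 4 valence electrons; Cl⁺ still has 6 valence electrons; K⁺ is the bare [Ar] core; Be⁺ still has 1 valence electron.
Breaking into a closed-shell core is much more expensive than removing a leftover valence electron — K has the largest IE_2 here.
Valence configurations: N⁺ [He]2s²2p², Cl⁺ [Ne]3s²3p⁴, Be⁺ [He]2s¹.
Approximate IE_2 values (kJ/mol): N 2856, Cl 2298, K 3052, Be 1757.
Hence IE_2: Be < Cl < N < K.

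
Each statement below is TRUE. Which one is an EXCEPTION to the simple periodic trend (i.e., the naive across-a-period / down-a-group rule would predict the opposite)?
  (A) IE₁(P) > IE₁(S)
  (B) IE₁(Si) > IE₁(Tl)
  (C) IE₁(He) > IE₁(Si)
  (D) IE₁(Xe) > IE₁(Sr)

(A)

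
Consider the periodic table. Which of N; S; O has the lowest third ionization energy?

S

The third ionization energy removes an electron from the +2 ion. For each element: N²⁺ still has 3 valence electrons; S²⁺ still has 4 valence electrons; O²⁺ still has 4 valence electrons.
All are still removing valence electrons, so compare the +2 ions as you would atoms: IE_3 generally rises across a period (higher Z_eff) and falls down a group (larger shell), subject to the usual subshell exceptions.
Valence configurations: N²⁺ [He]2s²2p¹, S²⁺ [Ne]3s²3p², O²⁺ [He]2s²2p².
The numbers (kJ/mol): N 4578, S 3357, O 5300.
Hence IE_3: S < N < O.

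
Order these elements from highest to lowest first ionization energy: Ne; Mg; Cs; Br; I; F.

Ne, F, Br, I, Mg, Cs

F is in period 2, group 17; Ne is in period 2, group 18; Mg is in period 3, group 2; Br is in period 4, group 17; I is in period 5, group 17; Cs is in period 6, group 1.
IE₁ increases left→right with effective nuclear charge and decreases top→bottom as the valence shell moves farther out.
Here both period and group differ, so the two effects have to be weighed against each other.
Mg > Cs: both effects reinforce here, so Mg is clearly the higher of the two.
I > Mg: period and group pull opposite ways; the across-period shift dominates (1008 vs 738 kJ/mol).
Br > I: Br sits above I in group 17, so the down-group effect alone puts Br higher.
F > Br: F sits above Br in group 17, so the down-group effect alone puts F higher.
Ne > F: both are in period 2; the period trend gives Ne the larger value.
For reference (kJ/mol): F 1681, Ne 2081, Mg 738, Br 1140, I 1008, Cs 376.
So from highest to lowest: Ne > F > Br > I > Mg > Cs.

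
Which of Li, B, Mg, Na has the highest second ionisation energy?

Li

After 1 electron has been removed, what remains? Li⁺ is the bare [He] core; B⁺ still has 2 valence electrons; Mg⁺ still has 1 valence electron; Na⁺ is the bare [Ne] core.
Pulling an electron out of a noble-gas core costs far more than removing a remaining valence electron, so Na and Li sit at the high end of IE_2.
Valence configurations: B⁺ [He]2s², Mg⁺ [Ne]3s¹.
Approximate IE_2 values (kJ/mol): Li 7298, B 2427, Mg 1451, Na 4562.
Overall IE_2 order: Mg < B < Na < Li.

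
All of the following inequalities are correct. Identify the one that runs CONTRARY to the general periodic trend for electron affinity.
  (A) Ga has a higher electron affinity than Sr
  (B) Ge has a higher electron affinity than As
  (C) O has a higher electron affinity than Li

(B)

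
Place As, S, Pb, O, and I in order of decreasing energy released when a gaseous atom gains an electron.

I, S, O, As, Pb

O is in period 2, group 16; S is in period 3, group 16; As is in period 4, group 15; I is in period 5, group 17; Pb is in period 6, group 14.
Adding an electron releases more energy for atoms nearer the top right (short of the noble gases).
Here both period and group differ, so the two effects have to be weighed against each other.
As > Pb: relative to Pb, both the across-period and down-group shifts push As's electron affinity up.
O > As: relative to As, both the across-period and down-group shifts push O's electron affinity up.
S > O: this pair runs against the simple trend — see the exception note.
I > S: the two effects oppose for this pair; the across-period effect wins (295 vs 200 kJ/mol).
Note the exception: S has a higher electron affinity than O, contrary to the simple trend — the compact 2p subshell of O repels the added electron more than S's larger 3p does.
For reference (kJ/mol): O 141, S 200, As 78, I 295, Pb 35.
So from highest to lowest: I > S > O > As > Pb.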